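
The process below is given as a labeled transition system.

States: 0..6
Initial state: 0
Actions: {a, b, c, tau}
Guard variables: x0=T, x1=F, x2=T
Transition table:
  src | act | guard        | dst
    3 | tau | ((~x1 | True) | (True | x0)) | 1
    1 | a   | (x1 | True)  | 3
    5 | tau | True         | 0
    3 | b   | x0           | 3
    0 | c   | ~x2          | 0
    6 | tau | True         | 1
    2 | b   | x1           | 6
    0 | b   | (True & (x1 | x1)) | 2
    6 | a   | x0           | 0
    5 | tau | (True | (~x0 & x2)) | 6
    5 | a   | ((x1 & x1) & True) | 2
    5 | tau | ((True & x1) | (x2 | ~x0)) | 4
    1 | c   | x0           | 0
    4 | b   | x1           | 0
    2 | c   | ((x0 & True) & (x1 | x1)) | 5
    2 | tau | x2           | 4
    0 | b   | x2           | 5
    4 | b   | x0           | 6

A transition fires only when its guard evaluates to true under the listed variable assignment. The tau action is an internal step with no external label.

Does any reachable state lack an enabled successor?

Reachable = {0,1,3,4,5,6}
  0: b→5  [1 out]
  1: a→3  c→0  [2 out]
  3: b→3  tau→1  [2 out]
  4: b→6  [1 out]
  5: tau→0  tau→4  tau→6  [3 out]
  6: a→0  tau→1  [2 out]

Answer: DEADLOCK-FREE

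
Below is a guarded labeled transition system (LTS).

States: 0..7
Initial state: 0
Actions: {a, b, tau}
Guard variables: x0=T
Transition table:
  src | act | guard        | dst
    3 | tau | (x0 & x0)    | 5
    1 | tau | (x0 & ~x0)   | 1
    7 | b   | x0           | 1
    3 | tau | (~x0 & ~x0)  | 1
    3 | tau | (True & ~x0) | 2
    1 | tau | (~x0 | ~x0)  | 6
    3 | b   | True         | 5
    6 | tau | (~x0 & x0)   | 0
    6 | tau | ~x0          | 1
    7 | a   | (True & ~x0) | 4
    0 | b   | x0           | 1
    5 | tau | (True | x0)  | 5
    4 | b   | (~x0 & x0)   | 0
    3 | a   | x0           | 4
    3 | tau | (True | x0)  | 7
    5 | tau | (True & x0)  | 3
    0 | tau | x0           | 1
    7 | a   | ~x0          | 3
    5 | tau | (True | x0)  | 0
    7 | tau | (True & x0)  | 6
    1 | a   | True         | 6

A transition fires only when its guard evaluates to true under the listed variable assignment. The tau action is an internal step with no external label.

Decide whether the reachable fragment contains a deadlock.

Answer: DEADLOCK at state 6

Working:
R = {0,1,6}
  0: b→1  tau→1  [deg 2]
  1: a→6  [deg 1]
  6: ∅  [no exit]
witness 6: b·a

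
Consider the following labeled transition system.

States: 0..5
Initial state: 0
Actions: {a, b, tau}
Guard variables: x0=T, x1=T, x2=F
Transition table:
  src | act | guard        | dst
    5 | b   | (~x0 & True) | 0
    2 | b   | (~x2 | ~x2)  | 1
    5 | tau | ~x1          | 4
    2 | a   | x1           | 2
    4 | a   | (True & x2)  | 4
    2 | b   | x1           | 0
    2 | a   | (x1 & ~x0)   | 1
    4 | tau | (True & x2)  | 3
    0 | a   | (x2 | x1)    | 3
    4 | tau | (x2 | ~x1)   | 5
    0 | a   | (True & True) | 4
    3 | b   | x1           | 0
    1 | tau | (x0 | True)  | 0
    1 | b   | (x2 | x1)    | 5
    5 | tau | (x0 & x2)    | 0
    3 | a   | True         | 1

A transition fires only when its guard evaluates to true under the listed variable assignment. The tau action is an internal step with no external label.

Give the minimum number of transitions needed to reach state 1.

Layered search for 1:
  Layer 0: {0}
  Layer 1: {3,4}
  Layer 2: {1}
depth(1)=2, e.g. a·a

Answer: 2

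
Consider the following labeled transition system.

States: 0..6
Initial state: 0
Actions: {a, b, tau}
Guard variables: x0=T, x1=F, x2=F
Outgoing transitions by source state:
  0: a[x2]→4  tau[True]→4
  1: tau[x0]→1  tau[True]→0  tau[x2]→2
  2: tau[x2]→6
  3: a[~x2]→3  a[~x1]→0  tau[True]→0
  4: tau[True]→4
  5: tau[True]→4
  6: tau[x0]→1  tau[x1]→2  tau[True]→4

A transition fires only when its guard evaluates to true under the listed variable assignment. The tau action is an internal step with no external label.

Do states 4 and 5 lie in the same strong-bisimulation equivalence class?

Compute ~ classes (split until stable):
  P[0] = {{0,1,2,3,4,5,6}}
  P[1] = {{0,1,4,5,6},{2},{3}}
Fixed point at round 2; 3 class(es).
[4]={0,1,4,5,6}  [5]={0,1,4,5,6}

Answer: BISIMILAR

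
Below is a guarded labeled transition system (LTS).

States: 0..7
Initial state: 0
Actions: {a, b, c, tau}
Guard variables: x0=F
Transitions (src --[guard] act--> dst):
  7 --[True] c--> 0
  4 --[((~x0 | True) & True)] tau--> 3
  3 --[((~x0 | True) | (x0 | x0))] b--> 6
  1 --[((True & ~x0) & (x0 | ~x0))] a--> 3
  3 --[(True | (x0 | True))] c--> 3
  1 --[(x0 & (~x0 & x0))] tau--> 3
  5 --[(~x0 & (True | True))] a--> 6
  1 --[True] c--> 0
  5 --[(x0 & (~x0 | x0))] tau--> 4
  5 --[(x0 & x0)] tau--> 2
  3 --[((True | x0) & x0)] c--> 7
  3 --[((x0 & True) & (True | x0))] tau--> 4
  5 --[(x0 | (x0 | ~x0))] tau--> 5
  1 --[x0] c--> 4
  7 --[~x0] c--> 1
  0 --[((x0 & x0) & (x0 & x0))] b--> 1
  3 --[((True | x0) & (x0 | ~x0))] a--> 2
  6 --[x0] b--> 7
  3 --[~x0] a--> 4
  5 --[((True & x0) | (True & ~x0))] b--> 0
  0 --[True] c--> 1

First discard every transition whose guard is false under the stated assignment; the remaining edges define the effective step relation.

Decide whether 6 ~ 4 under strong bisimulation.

Bisimulation quotient by refinement:
  π0 = {{0,1,2,3,4,5,6,7}}
  π1 = {{0,7},{1},{2,6},{3},{4},{5}}
  π2 = {{0},{1},{2,6},{3},{4},{5},{7}}
stable after 3 split(s): 7 block(s)
class of 6: {2,6}; class of 4: {4}

Answer: NOT BISIMILAR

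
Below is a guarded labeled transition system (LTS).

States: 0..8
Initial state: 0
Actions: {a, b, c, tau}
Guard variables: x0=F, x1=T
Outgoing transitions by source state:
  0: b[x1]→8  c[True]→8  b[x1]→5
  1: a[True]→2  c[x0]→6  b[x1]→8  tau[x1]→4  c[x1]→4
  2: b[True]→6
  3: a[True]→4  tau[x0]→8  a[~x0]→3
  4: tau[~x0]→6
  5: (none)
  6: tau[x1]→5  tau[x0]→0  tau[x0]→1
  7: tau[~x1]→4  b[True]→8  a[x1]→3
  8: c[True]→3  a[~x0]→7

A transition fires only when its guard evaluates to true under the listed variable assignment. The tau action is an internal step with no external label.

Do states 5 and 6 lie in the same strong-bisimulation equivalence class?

Bisimulation quotient by refinement:
  π0 = {{0,1,2,3,4,5,6,7,8}}
  π1 = {{0},{1},{2},{3},{4,6},{5},{7},{8}}
  π2 = {{0},{1},{2},{3},{4},{5},{6},{7},{8}}
9 equivalence class(es) (converged in 3)
class of 5: {5}; class of 6: {6}

Answer: NOT BISIMILAR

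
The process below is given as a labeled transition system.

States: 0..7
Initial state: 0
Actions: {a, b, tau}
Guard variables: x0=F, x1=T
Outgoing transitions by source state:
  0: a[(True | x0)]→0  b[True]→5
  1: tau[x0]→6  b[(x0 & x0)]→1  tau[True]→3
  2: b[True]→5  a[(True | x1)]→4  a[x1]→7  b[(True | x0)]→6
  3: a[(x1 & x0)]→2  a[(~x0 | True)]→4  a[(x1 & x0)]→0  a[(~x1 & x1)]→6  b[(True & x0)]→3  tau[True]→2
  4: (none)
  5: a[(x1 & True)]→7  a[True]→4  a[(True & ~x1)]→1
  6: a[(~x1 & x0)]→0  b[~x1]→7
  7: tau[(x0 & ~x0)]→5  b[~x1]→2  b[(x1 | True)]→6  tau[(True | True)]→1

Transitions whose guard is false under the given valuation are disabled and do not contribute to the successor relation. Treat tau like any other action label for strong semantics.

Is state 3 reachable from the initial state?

After dropping false guards: 13 live edges.
L0 = {0}
L1 = {5}  total {0,5}
L2 = {4,7}  total {0,4,5,7}
L3 = {1,6}  total {0,1,4,5,6,7}
L4 = {3}  total {0,1,3,4,5,6,7}
L5 = {2}  total {0,1,2,3,4,5,6,7}
R = {0,1,2,3,4,5,6,7}
trace reaching 3: b·a·tau·tau

Answer: REACHABLE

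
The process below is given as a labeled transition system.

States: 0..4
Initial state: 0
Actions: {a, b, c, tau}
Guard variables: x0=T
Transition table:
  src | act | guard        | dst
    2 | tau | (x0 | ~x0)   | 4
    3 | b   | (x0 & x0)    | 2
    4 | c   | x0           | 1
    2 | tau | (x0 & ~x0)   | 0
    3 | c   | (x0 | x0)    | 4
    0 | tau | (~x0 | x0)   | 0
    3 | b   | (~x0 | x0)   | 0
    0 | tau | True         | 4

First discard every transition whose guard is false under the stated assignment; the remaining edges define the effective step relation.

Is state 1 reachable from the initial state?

Guard filter leaves 7 enabled edge(s).
L0 = {0}
L1 = {4}  now seen {0,4}
L2 = {1}  now seen {0,1,4}
Reach set: {0,1,4}
trace reaching 1: tau·c

Answer: REACHABLE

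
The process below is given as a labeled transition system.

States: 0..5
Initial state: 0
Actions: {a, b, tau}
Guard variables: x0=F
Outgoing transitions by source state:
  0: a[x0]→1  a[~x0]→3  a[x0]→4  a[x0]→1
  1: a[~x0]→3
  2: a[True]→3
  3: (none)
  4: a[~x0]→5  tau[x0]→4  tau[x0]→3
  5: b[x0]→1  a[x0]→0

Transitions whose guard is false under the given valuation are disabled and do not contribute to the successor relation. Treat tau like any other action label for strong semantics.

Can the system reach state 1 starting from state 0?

Answer: UNREACHABLE

Trace:
Guard filter leaves 4 enabled edge(s).
L0 = {0}
L1 = {3}  cumulative {0,3}
Reachable = {0,3}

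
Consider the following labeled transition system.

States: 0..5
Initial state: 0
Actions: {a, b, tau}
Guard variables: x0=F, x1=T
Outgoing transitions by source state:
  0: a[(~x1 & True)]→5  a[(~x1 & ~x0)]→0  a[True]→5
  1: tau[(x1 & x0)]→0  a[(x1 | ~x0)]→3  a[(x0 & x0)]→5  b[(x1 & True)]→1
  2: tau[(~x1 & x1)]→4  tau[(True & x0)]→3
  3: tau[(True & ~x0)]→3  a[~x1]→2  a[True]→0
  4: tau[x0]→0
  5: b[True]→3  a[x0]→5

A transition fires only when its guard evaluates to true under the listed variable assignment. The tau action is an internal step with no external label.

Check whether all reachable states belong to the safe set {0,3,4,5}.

Answer: INVARIANT HOLDS

Analysis:
Safe = {0,3,4,5}
Reachable = {0,3,5}
  0: ok
  3: ok
  5: ok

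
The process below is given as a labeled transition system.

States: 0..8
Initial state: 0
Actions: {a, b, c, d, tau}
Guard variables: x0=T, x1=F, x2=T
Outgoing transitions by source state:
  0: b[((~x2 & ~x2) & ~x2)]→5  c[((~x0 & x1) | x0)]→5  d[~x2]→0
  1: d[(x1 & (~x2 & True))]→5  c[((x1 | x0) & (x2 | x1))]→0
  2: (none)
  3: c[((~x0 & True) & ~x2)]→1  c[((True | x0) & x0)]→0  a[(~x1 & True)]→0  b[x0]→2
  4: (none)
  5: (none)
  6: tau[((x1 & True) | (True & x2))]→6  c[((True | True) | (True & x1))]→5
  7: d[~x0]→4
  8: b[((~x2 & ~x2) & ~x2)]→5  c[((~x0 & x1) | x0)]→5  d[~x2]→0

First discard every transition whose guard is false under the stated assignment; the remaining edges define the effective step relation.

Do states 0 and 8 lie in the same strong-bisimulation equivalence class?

Compute ~ classes (split until stable):
  round 0: {{0,1,2,3,4,5,6,7,8}}
  round 1: {{0,1,8},{2,4,5,7},{3},{6}}
  round 2: {{0,8},{1},{2,4,5,7},{3},{6}}
stable after 3 split(s): 5 block(s)
[0]={0,8}  [8]={0,8}

Answer: BISIMILAR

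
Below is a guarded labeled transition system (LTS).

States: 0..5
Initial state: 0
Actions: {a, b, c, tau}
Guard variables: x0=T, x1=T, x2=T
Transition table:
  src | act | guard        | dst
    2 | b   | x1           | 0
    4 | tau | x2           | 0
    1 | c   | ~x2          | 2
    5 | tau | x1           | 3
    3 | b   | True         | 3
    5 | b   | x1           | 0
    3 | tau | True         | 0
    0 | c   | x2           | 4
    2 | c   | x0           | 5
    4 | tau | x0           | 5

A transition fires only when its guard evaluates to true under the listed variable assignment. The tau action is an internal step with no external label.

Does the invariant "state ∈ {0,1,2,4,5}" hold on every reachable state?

Answer: INVARIANT VIOLATED at state 3

Analysis:
Inv-set: {0,1,2,4,5}
Reachable = {0,3,4,5}
  0: ✓
  3: VIOLATES
  4: ✓
  5: ✓
counterexample path to 3: c·tau·tau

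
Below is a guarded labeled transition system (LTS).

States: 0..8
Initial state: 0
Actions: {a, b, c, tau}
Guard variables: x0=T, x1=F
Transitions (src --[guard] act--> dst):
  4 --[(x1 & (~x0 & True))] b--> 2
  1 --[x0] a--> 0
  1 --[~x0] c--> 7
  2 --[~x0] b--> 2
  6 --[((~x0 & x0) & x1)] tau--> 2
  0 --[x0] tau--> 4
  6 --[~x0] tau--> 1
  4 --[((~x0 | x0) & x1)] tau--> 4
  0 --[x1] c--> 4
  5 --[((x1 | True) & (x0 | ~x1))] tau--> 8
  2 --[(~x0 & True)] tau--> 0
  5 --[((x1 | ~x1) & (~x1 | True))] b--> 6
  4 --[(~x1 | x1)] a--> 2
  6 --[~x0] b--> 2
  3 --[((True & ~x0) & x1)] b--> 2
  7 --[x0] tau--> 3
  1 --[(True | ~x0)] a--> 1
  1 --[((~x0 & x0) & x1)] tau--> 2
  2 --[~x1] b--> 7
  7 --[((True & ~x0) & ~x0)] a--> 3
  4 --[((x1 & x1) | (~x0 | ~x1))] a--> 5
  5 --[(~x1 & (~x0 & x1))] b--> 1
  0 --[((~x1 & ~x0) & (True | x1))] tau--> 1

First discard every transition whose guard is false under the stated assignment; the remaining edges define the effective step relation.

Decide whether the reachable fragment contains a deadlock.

R = {0,2,3,4,5,6,7,8}
  0: tau→4  [deg 1]
  2: b→7  [deg 1]
  3: ∅  [STUCK]
  4: a→2  a→5  [deg 2]
  5: b→6  tau→8  [deg 2]
  6: ∅  [STUCK]
  7: tau→3  [deg 1]
  8: ∅  [STUCK]
witness 3: tau·a·b·tau

Answer: DEADLOCK at state 3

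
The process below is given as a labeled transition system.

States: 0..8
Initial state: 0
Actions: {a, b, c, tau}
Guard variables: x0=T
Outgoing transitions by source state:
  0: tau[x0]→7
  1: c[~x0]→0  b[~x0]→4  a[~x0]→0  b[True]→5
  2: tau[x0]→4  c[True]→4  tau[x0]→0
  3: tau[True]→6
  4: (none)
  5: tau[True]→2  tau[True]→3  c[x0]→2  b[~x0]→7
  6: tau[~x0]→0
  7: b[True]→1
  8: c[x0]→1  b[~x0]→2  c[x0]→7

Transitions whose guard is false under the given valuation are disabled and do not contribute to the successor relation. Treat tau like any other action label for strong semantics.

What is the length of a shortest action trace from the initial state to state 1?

BFS to 1:
  L0 = {0}
  L1 = {7}
  L2 = {1}
1 enters at depth 2; path tau·b

Answer: 2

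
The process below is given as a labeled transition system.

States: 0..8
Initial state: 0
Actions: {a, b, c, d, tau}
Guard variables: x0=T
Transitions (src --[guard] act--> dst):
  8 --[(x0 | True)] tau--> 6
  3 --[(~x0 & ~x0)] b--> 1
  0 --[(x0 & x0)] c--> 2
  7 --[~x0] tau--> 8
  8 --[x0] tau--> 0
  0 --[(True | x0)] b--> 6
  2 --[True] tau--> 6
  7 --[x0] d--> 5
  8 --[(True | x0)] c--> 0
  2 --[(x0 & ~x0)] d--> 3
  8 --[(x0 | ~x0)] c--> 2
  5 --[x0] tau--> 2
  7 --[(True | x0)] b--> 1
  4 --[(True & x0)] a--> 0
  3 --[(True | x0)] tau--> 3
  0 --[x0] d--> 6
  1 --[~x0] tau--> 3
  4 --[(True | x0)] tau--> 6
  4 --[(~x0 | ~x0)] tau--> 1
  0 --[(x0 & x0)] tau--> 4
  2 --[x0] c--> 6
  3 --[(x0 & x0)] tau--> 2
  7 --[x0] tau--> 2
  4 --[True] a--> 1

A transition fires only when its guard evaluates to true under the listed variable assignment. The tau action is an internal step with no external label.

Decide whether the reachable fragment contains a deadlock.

Answer: DEADLOCK at state 1

Working:
Reachable = {0,1,2,4,6}
  0: b→6  c→2  d→6  tau→4  [4 out]
  1: ∅  [STUCK]
  2: c→6  tau→6  [2 out]
  4: a→0  a→1  tau→6  [3 out]
  6: ∅  [STUCK]
Path to 1: tau·a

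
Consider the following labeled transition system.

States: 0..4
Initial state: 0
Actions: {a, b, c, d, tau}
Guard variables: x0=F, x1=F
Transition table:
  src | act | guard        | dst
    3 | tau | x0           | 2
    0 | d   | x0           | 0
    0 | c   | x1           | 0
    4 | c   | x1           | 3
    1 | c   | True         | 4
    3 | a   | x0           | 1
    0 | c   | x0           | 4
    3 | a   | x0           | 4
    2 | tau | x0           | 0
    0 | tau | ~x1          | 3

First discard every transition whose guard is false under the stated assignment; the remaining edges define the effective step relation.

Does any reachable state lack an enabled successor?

Reachable = {0,3}
  0: tau→3  [1 out]
  3: ∅  [no exit]
trace reaching 3: tau

Answer: DEADLOCK at state 3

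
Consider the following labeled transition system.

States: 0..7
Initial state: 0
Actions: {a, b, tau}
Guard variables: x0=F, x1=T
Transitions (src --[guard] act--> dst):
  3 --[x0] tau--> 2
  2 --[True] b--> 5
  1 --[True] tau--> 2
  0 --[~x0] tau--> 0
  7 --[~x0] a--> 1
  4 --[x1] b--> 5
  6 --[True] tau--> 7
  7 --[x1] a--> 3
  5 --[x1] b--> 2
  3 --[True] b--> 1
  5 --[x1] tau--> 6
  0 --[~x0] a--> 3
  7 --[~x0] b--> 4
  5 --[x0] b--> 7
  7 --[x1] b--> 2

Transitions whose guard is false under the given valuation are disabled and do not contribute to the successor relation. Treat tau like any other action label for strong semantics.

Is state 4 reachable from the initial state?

Guard filter leaves 13 enabled edge(s).
Layer 0: {0}
Layer 1: {3}  now seen {0,3}
Layer 2: {1}  now seen {0,1,3}
Layer 3: {2}  now seen {0,1,2,3}
Layer 4: {5}  now seen {0,1,2,3,5}
Layer 5: {6}  now seen {0,1,2,3,5,6}
Layer 6: {7}  now seen {0,1,2,3,5,6,7}
Layer 7: {4}  now seen {0,1,2,3,4,5,6,7}
Reachable = {0,1,2,3,4,5,6,7}
Path to 4: a·b·tau·b·tau·tau·b

Answer: REACHABLE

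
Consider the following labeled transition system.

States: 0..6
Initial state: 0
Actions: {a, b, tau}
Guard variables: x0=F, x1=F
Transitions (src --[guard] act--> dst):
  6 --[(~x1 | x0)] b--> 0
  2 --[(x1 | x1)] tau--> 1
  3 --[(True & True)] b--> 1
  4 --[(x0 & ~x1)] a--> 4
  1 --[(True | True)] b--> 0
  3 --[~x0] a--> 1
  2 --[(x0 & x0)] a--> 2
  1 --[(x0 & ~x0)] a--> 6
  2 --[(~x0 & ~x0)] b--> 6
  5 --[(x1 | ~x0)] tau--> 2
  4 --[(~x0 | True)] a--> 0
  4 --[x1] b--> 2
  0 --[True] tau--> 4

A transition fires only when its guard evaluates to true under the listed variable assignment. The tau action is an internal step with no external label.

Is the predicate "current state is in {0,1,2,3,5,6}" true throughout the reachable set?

Safe = {0,1,2,3,5,6}
Reachable = {0,4}
  0: safe
  4: ✗ unsafe
reach 4 via tau — violates

Answer: INVARIANT VIOLATED at state 4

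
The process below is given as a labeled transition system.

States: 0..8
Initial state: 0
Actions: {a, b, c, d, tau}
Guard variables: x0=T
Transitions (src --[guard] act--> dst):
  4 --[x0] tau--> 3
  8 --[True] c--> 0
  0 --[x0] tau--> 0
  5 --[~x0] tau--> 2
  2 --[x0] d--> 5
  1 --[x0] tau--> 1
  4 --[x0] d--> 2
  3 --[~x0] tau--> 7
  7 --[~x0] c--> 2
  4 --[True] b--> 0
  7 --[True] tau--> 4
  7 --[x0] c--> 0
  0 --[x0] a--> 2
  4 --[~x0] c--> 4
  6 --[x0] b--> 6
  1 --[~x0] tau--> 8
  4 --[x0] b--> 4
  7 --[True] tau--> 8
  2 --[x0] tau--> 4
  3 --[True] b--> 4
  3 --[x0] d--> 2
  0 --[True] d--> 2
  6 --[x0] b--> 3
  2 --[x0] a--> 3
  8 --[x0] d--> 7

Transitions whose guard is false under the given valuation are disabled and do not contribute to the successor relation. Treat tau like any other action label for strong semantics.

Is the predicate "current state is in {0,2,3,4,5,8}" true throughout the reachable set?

Answer: INVARIANT HOLDS

Analysis:
Allowed set {0,2,3,4,5,8}
Reachable = {0,2,3,4,5}
  0: ok
  2: ok
  3: ok
  4: ok
  5: ok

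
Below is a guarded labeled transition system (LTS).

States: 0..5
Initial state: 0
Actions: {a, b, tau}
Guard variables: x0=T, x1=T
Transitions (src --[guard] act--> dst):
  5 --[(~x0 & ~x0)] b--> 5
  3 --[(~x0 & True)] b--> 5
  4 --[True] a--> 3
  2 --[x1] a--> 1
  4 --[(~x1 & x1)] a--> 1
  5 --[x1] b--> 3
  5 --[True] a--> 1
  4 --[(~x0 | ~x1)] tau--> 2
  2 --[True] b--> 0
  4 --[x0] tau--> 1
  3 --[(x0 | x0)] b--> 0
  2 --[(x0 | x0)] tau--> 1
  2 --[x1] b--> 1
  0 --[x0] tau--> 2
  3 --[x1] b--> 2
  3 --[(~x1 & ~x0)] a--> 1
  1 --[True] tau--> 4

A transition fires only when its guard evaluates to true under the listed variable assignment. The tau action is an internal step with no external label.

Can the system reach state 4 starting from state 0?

Answer: REACHABLE

Trace:
12 transition(s) survive guard evaluation.
Layer 0: {0}
Layer 1: {2}  cumulative {0,2}
Layer 2: {1}  cumulative {0,1,2}
Layer 3: {4}  cumulative {0,1,2,4}
Layer 4: {3}  cumulative {0,1,2,3,4}
Reachable = {0,1,2,3,4}
witness 4: tau·a·tau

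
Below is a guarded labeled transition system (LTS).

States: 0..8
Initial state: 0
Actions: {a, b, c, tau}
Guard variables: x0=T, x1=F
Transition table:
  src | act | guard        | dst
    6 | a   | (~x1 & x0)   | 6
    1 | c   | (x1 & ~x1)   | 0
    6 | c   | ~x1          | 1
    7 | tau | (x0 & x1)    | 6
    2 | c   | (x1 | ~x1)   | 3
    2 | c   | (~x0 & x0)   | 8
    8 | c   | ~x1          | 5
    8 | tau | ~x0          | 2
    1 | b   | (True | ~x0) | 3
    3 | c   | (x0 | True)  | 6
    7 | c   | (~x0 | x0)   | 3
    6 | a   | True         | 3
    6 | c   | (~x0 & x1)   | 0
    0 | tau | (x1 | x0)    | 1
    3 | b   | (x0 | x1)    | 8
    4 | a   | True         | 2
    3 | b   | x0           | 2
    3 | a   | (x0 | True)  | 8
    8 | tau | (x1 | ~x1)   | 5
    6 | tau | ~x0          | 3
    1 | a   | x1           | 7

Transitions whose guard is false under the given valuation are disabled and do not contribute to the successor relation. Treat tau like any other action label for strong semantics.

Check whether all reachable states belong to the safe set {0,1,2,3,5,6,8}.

Answer: INVARIANT HOLDS

Working:
Safe = {0,1,2,3,5,6,8}
R = {0,1,2,3,5,6,8}
  0: safe
  1: safe
  2: safe
  3: safe
  5: safe
  6: safe
  8: safe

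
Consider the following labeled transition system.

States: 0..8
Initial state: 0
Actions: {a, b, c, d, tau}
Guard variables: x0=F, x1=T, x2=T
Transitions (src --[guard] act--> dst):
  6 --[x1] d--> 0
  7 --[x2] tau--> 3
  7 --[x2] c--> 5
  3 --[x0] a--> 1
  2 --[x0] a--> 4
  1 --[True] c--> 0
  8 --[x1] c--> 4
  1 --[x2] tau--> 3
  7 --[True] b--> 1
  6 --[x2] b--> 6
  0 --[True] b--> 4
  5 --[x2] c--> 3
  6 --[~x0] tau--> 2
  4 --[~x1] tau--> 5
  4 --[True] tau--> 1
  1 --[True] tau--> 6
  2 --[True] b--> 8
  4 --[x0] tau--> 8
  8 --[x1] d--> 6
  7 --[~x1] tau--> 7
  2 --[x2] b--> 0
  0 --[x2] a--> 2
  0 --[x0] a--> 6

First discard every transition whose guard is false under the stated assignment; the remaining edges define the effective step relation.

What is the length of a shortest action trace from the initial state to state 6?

Answer: 3

Working:
BFS to 6:
  L0 = {0}
  L1 = {2,4}
  L2 = {1,8}
  L3 = {3,6}
first hit 6 at d=3 via a·b·d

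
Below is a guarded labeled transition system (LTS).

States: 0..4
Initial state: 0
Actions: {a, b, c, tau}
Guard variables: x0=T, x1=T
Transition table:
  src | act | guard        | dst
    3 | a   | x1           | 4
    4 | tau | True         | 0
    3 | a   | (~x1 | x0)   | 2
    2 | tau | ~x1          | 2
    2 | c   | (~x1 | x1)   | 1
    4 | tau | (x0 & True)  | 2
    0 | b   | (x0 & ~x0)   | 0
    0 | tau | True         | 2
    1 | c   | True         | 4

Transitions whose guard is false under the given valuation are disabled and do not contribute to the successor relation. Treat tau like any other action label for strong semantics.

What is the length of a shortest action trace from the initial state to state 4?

Answer: 3

Trace:
Layered search for 4:
  Layer 0: {0}
  Layer 1: {2}
  Layer 2: {1}
  Layer 3: {4}
4 enters at depth 3; path tau·c·c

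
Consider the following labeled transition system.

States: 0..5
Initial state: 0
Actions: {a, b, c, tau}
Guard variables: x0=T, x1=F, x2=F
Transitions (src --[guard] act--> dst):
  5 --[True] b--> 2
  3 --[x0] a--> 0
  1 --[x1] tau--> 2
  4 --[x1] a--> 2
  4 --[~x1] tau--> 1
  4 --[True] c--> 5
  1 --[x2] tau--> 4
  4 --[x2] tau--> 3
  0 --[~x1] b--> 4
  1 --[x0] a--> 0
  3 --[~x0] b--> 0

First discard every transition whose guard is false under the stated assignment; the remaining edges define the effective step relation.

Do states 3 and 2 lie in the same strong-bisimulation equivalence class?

Refine partition for ~:
  π0 = {{0,1,2,3,4,5}}
  π1 = {{0,5},{1,3},{2},{4}}
  π2 = {{0},{1,3},{2},{4},{5}}
Fixed point at round 3; 5 class(es).
class of 3: {1,3}; class of 2: {2}

Answer: NOT BISIMILAR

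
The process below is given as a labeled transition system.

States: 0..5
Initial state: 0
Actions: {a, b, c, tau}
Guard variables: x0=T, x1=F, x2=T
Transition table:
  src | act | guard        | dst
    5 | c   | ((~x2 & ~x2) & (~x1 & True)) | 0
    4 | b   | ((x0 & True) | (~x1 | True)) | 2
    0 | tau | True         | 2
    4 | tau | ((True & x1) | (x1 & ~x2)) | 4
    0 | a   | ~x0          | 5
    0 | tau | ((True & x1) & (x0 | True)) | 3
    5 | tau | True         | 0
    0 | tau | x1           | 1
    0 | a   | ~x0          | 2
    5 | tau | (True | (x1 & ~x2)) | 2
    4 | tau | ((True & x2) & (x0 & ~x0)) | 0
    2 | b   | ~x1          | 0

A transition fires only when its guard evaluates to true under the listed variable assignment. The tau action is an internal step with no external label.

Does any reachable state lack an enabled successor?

Answer: DEADLOCK-FREE

Working:
Reachable = {0,2}
  0: tau→2  [deg 1]
  2: b→0  [deg 1]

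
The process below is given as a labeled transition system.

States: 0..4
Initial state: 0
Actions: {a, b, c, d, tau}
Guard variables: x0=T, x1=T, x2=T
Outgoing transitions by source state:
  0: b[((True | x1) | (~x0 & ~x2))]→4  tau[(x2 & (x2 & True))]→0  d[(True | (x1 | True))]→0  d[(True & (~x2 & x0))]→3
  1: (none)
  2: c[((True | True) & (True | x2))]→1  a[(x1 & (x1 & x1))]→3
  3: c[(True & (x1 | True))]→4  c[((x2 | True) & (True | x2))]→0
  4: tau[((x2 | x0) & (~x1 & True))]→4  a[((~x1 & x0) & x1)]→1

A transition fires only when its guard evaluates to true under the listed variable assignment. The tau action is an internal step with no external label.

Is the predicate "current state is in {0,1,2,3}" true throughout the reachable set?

Inv-set: {0,1,2,3}
Reach set: {0,4}
  0: safe
  4: ✗ unsafe
reach 4 via b — violates

Answer: INVARIANT VIOLATED at state 4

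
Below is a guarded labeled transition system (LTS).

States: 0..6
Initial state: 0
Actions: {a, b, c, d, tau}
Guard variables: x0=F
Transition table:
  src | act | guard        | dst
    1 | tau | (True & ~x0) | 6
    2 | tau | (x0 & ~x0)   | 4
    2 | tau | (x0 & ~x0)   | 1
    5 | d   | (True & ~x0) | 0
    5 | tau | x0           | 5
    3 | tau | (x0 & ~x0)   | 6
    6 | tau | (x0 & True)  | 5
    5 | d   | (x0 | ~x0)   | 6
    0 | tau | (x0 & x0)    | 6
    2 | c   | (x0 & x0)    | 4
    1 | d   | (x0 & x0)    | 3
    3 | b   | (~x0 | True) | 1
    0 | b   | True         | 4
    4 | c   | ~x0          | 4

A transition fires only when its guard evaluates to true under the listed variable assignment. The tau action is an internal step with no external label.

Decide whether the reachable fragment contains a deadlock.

Reach set: {0,4}
  0: b→4  [deg 1]
  4: c→4  [deg 1]

Answer: DEADLOCK-FREE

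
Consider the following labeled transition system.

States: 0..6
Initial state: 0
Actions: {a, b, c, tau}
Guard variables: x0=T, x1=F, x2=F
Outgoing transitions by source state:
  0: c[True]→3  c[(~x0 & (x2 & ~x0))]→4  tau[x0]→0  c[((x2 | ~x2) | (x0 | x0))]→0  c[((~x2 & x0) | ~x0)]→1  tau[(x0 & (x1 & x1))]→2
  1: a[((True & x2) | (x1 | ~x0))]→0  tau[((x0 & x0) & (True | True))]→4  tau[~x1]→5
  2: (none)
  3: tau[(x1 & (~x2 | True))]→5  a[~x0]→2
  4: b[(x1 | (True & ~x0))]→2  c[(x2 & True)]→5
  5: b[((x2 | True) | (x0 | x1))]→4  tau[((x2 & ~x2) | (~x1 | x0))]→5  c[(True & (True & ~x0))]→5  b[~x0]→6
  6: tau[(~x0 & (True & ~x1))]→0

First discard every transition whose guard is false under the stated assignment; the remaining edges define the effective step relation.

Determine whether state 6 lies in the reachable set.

Answer: UNREACHABLE

Analysis:
Guard filter leaves 8 enabled edge(s).
depth 0: {0}
depth 1: {1,3}  now seen {0,1,3}
depth 2: {4,5}  now seen {0,1,3,4,5}
Reachable = {0,1,3,4,5}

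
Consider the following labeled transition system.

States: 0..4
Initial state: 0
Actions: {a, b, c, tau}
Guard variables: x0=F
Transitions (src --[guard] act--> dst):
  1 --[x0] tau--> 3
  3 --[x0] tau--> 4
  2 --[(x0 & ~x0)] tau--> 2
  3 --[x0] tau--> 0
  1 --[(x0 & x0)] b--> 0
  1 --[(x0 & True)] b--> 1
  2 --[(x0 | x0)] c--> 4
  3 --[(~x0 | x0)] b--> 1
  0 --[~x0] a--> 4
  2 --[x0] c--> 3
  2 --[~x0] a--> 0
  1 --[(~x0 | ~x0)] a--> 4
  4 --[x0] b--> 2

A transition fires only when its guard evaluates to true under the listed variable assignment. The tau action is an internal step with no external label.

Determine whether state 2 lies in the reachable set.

Answer: UNREACHABLE

Analysis:
4 transition(s) survive guard evaluation.
depth 0: {0}
depth 1: {4}  now seen {0,4}
Reach set: {0,4}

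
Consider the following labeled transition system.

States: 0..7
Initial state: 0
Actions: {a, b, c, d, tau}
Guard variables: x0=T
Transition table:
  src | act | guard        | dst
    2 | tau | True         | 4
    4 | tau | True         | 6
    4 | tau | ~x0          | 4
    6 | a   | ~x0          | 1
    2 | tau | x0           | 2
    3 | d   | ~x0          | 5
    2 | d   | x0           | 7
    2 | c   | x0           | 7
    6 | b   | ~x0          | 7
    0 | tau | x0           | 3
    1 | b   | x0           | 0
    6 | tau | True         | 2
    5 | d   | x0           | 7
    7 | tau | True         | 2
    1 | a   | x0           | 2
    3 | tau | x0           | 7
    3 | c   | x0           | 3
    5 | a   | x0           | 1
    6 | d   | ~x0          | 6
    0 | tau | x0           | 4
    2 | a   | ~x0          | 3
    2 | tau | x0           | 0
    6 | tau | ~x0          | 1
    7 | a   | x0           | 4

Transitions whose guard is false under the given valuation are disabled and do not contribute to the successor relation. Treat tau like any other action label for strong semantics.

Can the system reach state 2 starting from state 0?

17 transition(s) survive guard evaluation.
L0 = {0}
L1 = {3,4}  cumulative {0,3,4}
L2 = {6,7}  cumulative {0,3,4,6,7}
L3 = {2}  cumulative {0,2,3,4,6,7}
Reach set: {0,2,3,4,6,7}
witness 2: tau·tau·tau

Answer: REACHABLE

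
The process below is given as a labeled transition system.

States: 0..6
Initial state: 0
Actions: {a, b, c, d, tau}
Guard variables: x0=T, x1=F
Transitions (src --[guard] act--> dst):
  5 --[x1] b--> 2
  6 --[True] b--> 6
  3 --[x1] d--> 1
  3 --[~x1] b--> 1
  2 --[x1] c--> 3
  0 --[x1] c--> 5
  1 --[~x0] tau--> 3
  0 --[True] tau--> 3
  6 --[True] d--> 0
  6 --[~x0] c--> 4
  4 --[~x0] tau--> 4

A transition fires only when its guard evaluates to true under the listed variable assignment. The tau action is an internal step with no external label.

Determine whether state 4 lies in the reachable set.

4 transition(s) survive guard evaluation.
L0 = {0}
L1 = {3}  cumulative {0,3}
L2 = {1}  cumulative {0,1,3}
Reach set: {0,1,3}

Answer: UNREACHABLE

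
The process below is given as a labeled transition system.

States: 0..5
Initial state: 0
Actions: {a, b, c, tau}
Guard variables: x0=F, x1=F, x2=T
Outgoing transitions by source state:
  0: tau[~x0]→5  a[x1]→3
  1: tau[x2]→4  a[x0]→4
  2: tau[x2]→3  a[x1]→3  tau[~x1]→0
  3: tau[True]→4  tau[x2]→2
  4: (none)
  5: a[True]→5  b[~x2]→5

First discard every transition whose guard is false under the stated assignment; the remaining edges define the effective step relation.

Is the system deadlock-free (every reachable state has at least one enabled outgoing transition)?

Reachable = {0,5}
  0: tau→5  [deg 1]
  5: a→5  [deg 1]

Answer: DEADLOCK-FREE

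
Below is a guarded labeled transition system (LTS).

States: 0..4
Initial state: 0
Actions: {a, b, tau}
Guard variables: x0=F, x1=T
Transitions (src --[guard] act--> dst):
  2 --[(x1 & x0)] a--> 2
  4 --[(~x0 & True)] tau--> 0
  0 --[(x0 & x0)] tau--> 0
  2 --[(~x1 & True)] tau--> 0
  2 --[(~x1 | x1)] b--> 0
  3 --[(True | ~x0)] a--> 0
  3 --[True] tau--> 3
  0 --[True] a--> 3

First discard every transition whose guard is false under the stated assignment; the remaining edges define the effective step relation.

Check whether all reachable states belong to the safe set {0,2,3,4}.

Answer: INVARIANT HOLDS

Analysis:
Allowed set {0,2,3,4}
R = {0,3}
  0: safe
  3: safe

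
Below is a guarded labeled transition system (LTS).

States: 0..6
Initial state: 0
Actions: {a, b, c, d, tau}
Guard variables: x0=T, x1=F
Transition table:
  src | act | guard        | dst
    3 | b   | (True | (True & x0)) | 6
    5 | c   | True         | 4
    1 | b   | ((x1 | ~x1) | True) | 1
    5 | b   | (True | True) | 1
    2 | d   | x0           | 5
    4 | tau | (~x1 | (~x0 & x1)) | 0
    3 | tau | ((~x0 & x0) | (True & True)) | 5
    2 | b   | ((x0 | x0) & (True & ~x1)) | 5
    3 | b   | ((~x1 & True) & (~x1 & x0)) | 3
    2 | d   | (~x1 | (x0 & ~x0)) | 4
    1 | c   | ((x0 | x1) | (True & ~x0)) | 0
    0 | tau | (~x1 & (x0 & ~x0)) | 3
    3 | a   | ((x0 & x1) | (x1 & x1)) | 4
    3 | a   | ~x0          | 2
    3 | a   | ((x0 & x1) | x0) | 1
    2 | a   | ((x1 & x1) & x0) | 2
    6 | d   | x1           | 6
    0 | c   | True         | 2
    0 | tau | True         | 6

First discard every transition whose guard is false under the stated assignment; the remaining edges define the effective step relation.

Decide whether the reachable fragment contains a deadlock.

Answer: DEADLOCK at state 6

Analysis:
Reach set: {0,1,2,4,5,6}
  0: c→2  tau→6  [2 out]
  1: b→1  c→0  [2 out]
  2: b→5  d→4  d→5  [3 out]
  4: tau→0  [1 out]
  5: b→1  c→4  [2 out]
  6: ∅  [STUCK]
trace reaching 6: tau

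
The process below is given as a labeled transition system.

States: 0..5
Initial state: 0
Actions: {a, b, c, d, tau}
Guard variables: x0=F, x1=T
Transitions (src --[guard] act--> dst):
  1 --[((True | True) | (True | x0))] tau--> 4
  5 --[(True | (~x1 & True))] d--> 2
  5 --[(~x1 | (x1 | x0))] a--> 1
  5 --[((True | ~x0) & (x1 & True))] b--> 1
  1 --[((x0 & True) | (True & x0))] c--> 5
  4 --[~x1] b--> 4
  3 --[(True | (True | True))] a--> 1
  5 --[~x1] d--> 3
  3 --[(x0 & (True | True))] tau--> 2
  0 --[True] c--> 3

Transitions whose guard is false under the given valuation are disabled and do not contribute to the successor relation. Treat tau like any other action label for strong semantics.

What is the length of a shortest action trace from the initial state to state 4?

Breadth-first toward 4:
  depth 0: {0}
  depth 1: {3}
  depth 2: {1}
  depth 3: {4}
4 enters at depth 3; path c·a·tau

Answer: 3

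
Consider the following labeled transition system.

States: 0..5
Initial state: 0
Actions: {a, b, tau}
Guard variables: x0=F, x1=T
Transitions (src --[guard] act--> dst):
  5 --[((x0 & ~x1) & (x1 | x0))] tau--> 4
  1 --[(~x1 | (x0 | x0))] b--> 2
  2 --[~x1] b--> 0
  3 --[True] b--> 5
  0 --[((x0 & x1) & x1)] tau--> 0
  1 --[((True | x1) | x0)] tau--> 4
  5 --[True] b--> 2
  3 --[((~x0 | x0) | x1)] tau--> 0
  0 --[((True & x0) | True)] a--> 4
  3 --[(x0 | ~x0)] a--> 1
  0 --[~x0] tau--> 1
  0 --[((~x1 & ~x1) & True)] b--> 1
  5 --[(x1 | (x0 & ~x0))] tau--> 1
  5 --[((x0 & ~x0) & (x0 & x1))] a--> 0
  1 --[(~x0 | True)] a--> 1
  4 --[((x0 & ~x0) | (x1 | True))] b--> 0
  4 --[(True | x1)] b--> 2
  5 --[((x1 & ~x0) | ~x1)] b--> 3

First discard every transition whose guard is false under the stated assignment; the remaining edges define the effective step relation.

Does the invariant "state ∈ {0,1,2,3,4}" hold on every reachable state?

Answer: INVARIANT HOLDS

Working:
Inv-set: {0,1,2,3,4}
Reachable = {0,1,2,4}
  0: ok
  1: ok
  2: ok
  4: ok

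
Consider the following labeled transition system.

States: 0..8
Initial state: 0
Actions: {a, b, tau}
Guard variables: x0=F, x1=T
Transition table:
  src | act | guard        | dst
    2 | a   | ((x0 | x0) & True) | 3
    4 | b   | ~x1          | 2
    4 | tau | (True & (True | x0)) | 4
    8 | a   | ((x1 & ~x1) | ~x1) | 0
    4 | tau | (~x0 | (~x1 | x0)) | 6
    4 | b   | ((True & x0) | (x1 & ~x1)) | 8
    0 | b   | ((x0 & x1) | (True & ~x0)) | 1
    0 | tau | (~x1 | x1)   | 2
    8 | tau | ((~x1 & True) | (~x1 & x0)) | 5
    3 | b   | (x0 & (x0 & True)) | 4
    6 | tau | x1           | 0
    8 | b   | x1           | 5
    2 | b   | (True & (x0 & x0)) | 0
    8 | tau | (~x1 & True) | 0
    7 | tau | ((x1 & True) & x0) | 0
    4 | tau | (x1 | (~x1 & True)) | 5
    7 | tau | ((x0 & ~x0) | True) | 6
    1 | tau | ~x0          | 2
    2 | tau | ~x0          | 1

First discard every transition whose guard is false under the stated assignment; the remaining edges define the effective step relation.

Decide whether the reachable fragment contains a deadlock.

Answer: DEADLOCK-FREE

Analysis:
Reachable = {0,1,2}
  0: b→1  tau→2  [2 exit(s)]
  1: tau→2  [1 exit(s)]
  2: tau→1  [1 exit(s)]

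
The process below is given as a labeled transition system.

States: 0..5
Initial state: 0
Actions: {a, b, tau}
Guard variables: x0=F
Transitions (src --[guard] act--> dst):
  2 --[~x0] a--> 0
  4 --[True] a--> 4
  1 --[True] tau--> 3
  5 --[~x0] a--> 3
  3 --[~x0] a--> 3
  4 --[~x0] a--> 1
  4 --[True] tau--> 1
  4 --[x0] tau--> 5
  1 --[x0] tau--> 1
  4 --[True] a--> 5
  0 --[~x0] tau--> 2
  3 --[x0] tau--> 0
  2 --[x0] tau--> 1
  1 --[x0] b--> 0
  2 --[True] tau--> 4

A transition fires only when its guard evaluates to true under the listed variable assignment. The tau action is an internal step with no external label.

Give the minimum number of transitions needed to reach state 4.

Breadth-first toward 4:
  L0 = {0}
  L1 = {2}
  L2 = {4}
first hit 4 at d=2 via tau·tau

Answer: 2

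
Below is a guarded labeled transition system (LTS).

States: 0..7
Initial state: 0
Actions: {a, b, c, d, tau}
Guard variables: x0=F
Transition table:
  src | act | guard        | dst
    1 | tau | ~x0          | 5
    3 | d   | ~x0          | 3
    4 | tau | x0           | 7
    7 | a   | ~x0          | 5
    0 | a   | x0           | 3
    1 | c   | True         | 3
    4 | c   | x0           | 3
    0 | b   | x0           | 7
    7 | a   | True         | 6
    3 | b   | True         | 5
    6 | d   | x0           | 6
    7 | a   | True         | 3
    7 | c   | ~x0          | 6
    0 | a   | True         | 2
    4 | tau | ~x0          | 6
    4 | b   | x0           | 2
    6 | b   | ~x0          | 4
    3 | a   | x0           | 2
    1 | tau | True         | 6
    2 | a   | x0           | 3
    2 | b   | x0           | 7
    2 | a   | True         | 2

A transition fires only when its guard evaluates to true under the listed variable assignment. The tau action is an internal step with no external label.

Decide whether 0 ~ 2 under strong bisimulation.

Refine partition for ~:
  P[0] = {{0,1,2,3,4,5,6,7}}
  P[1] = {{0,2},{1},{3},{4},{5},{6},{7}}
Fixed point at round 2; 7 class(es).
class of 0: {0,2}; class of 2: {0,2}

Answer: BISIMILAR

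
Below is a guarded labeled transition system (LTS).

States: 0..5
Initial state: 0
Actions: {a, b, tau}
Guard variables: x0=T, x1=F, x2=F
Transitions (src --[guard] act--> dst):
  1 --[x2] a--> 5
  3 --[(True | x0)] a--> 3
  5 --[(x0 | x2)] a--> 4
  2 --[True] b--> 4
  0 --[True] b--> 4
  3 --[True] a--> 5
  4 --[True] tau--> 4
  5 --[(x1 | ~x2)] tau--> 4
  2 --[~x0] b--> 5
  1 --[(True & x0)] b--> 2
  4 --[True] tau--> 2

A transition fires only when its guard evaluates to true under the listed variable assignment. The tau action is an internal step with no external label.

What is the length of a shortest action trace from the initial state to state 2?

Breadth-first toward 2:
  L0 = {0}
  L1 = {4}
  L2 = {2}
depth(2)=2, e.g. b·tau

Answer: 2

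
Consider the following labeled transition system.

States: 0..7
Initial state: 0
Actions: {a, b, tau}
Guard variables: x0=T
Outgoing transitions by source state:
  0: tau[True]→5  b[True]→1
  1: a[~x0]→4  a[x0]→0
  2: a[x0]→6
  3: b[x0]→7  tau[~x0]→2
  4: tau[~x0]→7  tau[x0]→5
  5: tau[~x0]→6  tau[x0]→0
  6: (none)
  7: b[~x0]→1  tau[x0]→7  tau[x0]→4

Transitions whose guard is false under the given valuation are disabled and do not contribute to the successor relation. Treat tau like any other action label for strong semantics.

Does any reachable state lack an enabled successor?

Reach set: {0,1,5}
  0: b→1  tau→5  [2 exit(s)]
  1: a→0  [1 exit(s)]
  5: tau→0  [1 exit(s)]

Answer: DEADLOCK-FREE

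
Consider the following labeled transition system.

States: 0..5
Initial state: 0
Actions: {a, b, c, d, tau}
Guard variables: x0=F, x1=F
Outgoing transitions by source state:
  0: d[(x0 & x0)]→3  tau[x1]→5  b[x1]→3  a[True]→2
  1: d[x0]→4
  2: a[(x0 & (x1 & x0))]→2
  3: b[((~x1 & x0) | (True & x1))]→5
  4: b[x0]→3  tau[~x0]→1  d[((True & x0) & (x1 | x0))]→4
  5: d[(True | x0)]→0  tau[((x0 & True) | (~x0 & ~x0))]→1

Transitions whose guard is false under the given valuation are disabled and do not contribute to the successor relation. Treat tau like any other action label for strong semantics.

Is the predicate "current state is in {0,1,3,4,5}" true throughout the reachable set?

Answer: INVARIANT VIOLATED at state 2

Trace:
Inv-set: {0,1,3,4,5}
R = {0,2}
  0: ok
  2: ✗ unsafe
reach 2 via a — violates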